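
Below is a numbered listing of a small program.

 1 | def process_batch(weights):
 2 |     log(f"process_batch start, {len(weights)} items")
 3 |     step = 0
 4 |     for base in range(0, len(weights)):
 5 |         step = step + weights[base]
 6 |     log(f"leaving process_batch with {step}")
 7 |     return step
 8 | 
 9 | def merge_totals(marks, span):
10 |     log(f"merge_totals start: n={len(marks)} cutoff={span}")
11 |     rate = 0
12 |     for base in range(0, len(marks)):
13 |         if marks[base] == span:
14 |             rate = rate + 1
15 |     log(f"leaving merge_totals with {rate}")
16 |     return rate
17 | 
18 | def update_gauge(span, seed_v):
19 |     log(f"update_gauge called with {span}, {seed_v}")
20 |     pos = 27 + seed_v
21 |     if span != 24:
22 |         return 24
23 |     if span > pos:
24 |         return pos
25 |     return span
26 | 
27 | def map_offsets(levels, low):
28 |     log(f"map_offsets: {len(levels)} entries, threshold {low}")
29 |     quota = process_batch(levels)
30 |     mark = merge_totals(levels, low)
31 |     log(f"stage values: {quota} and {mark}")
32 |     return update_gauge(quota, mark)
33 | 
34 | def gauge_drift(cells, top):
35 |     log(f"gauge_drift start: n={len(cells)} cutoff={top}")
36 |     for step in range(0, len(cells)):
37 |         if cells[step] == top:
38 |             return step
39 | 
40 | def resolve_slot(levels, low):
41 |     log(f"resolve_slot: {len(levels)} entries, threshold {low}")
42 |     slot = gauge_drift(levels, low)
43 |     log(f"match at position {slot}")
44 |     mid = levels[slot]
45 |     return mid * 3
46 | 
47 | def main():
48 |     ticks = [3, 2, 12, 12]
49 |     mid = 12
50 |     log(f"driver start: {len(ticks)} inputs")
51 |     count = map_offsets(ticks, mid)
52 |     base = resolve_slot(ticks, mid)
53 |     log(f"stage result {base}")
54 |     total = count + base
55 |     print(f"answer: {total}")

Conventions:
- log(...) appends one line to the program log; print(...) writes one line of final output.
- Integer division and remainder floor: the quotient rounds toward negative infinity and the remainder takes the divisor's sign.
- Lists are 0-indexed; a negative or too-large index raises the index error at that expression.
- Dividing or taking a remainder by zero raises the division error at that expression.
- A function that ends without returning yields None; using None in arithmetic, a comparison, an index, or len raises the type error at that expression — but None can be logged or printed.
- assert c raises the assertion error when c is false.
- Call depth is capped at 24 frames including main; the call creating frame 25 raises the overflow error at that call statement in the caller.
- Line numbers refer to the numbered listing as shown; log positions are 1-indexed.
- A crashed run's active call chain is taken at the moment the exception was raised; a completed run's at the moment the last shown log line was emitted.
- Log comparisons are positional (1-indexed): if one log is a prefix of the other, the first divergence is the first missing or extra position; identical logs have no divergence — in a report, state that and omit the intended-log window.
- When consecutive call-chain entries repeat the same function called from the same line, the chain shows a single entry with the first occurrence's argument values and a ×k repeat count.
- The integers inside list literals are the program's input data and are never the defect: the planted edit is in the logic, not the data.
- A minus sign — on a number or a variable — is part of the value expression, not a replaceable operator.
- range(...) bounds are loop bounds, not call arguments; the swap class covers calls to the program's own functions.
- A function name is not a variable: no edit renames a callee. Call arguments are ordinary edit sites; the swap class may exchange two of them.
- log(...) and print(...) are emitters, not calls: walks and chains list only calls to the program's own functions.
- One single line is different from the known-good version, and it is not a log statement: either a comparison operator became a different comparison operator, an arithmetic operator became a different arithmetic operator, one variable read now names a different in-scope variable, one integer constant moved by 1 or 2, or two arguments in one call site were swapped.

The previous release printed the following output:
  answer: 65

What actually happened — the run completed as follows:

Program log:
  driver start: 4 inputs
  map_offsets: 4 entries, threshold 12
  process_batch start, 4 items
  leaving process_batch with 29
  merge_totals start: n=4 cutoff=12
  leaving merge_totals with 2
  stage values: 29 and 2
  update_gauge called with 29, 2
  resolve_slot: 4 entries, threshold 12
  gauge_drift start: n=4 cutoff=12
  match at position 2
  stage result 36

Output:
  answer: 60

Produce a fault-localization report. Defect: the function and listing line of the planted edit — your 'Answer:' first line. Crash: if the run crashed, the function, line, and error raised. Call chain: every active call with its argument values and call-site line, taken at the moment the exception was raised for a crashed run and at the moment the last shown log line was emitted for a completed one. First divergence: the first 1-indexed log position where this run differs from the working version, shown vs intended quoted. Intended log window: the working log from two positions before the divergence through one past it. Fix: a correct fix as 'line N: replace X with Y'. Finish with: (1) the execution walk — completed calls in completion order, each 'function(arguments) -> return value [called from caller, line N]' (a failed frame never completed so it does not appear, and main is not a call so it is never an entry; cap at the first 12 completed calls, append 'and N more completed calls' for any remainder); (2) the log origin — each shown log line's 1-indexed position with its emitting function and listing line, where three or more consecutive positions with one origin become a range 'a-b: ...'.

Answer: the defect is in update_gauge at line 21.
Key fact: Log streams are identical — the defect surfaces only in the printed output.
Call chain: main.
First divergence: there is none — every log position agrees.
Execution walk:
  process_batch([3, 2, 12, 12]) -> 29  [called from map_offsets, line 29]
  merge_totals([3, 2, 12, 12], 12) -> 2  [called from map_offsets, line 30]
  update_gauge(29, 2) -> 24  [called from map_offsets, line 32]
  map_offsets([3, 2, 12, 12], 12) -> 24  [called from main, line 51]
  gauge_drift([3, 2, 12, 12], 12) -> 2  [called from resolve_slot, line 42]
  resolve_slot([3, 2, 12, 12], 12) -> 36  [called from main, line 52]
Log line origins:
  1: from main, line 50
  2: from map_offsets, line 28
  3: from process_batch, line 2
  4: from process_batch, line 6
  5: from merge_totals, line 10
  6: from merge_totals, line 15
  7: from map_offsets, line 31
  8: from update_gauge, line 19
  9: from resolve_slot, line 41
  10: from gauge_drift, line 35
  11: from resolve_slot, line 43
  12: from main, line 53
A correct fix: line 21: replace `!=` with `<`.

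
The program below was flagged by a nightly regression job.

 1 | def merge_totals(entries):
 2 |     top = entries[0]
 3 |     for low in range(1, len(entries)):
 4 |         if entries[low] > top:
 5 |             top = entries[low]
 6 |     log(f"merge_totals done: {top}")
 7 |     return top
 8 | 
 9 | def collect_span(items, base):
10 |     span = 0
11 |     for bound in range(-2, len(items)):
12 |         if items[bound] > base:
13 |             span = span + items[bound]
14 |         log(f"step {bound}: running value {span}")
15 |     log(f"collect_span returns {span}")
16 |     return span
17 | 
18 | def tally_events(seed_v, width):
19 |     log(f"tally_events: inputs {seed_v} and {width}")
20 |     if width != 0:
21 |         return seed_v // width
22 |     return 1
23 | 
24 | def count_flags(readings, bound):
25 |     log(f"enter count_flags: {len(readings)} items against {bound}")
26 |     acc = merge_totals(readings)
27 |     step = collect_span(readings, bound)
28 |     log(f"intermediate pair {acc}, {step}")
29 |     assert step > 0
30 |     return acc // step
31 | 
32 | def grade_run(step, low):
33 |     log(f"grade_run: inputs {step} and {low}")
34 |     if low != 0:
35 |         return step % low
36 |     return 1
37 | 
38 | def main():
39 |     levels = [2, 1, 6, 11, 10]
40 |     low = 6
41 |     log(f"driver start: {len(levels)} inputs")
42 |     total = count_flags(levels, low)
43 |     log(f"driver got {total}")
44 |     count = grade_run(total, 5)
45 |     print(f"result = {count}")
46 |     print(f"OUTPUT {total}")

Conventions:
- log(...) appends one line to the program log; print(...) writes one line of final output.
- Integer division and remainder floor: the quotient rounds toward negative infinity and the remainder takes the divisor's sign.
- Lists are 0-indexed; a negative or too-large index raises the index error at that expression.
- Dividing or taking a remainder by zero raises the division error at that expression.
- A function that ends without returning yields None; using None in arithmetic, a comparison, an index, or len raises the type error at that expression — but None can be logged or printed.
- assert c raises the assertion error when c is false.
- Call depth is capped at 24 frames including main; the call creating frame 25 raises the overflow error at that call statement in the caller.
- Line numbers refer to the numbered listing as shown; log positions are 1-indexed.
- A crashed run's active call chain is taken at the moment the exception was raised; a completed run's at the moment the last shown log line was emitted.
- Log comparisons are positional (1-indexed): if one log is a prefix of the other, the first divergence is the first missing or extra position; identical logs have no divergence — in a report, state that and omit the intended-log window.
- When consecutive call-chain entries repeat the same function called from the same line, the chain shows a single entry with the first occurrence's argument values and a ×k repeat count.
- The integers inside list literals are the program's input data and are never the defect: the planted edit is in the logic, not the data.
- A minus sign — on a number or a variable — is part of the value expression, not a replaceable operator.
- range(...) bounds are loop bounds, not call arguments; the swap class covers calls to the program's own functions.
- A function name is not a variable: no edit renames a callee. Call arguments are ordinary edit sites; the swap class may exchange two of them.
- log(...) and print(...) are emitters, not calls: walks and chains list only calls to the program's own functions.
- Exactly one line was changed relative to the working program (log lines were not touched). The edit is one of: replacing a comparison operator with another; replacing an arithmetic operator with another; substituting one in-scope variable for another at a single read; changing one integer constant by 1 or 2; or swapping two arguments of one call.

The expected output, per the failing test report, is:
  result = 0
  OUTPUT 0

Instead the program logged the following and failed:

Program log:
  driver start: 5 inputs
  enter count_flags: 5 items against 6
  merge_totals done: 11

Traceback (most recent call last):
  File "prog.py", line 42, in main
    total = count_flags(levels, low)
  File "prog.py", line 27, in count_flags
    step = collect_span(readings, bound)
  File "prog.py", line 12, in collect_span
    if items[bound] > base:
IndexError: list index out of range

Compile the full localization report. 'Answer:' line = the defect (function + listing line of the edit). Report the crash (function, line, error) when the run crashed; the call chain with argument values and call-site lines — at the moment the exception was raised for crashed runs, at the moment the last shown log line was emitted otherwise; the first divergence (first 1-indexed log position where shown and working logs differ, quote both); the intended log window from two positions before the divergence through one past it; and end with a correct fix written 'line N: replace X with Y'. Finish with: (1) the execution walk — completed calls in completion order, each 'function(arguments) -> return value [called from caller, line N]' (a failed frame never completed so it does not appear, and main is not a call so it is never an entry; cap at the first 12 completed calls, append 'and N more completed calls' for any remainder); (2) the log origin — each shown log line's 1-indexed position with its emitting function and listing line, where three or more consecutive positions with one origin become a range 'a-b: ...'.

Answer: the defect is in collect_span at line 11.
Core observation: Only 3 log lines were emitted before the run died; the intended continuation was 'step 0: running value 0'.
Crash: collect_span, line 12, IndexError.
Call chain: main -> count_flags([2, 1, 6, 11, 10], 6) (called at line 42) -> collect_span([2, 1, 6, 11, 10], 6) (called at line 27).
First divergence: position 4 — after 3 matching lines the faulty run goes silent; intended next line 'step 0: running value 0'.
Intended log window:
  2: enter count_flags: 5 items against 6
  3: merge_totals done: 11
  4: step 0: running value 0
  5: step 1: running value 0
Execution walk:
  merge_totals([2, 1, 6, 11, 10]) -> 11  [called from count_flags, line 26]
Log origins:
  1: from main, line 41
  2: from count_flags, line 25
  3: from merge_totals, line 6
A correct fix: line 11: replace `-2` with `0`.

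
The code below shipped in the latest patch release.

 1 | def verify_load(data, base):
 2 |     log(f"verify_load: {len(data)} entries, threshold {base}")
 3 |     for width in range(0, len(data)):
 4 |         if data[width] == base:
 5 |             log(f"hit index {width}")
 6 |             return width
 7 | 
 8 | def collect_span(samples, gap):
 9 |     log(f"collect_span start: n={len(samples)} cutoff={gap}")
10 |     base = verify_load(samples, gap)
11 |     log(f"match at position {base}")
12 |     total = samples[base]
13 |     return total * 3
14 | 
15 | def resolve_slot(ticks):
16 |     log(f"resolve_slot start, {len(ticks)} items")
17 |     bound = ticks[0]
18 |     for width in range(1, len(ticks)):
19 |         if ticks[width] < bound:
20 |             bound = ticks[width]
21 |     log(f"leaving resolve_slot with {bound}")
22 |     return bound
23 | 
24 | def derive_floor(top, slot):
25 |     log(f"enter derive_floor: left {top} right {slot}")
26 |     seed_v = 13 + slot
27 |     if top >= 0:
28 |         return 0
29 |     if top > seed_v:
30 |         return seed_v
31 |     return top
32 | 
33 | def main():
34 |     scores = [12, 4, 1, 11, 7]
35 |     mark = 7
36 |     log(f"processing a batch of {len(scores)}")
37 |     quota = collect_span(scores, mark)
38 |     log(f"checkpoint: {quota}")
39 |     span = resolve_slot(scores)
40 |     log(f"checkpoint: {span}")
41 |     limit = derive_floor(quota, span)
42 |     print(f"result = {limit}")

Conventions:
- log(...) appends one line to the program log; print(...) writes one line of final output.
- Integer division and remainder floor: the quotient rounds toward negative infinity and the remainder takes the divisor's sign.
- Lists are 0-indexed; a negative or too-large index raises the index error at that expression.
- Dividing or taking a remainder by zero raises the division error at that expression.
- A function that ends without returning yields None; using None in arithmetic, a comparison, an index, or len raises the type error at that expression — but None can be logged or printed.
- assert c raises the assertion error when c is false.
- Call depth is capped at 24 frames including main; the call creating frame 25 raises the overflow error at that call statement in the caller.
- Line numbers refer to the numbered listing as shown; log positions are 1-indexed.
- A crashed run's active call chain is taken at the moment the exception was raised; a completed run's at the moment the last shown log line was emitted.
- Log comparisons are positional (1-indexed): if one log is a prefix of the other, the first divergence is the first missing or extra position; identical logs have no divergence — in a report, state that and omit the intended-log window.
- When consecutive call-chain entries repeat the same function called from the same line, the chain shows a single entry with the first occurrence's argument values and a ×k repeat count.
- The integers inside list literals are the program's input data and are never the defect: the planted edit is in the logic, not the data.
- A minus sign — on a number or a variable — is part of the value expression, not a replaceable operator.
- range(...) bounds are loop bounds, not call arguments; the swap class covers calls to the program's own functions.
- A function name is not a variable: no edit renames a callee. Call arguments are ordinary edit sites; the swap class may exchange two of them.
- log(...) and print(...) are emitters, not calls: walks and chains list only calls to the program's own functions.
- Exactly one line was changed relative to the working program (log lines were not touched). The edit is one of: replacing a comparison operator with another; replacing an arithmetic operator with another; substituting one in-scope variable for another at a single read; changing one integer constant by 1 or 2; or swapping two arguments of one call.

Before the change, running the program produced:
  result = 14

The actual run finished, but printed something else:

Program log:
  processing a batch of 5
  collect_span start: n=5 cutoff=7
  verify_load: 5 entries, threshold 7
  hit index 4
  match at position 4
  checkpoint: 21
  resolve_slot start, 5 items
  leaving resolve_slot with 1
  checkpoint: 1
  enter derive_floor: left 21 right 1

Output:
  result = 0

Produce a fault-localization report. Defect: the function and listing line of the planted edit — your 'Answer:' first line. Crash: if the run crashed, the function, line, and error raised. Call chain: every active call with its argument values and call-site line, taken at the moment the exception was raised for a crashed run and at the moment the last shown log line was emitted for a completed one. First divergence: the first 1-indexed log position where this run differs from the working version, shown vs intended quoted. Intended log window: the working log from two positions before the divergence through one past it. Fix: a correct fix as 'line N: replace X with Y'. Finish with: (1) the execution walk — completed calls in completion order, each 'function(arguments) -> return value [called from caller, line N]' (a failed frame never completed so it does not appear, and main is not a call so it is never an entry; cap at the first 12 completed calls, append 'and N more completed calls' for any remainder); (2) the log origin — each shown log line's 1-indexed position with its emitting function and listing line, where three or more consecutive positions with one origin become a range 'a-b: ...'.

Answer: the defect is in derive_floor at line 27.
Key fact: No log line changed; the fault shows up purely in the output.
Call chain: main -> derive_floor(21, 1) (called at line 41).
First divergence: none — the logs agree in full.
Execution walk:
  verify_load([12, 4, 1, 11, 7], 7) -> 4  [called from collect_span, line 10]
  collect_span([12, 4, 1, 11, 7], 7) -> 21  [called from main, line 37]
  resolve_slot([12, 4, 1, 11, 7]) -> 1  [called from main, line 39]
  derive_floor(21, 1) -> 0  [called from main, line 41]
Origin of each log line:
  1: logged in main at line 36
  2: logged in collect_span at line 9
  3: logged in verify_load at line 2
  4: logged in verify_load at line 5
  5: logged in collect_span at line 11
  6: logged in main at line 38
  7: logged in resolve_slot at line 16
  8: logged in resolve_slot at line 21
  9: logged in main at line 40
  10: logged in derive_floor at line 25
A correct fix: line 27: replace `>=` with `<`.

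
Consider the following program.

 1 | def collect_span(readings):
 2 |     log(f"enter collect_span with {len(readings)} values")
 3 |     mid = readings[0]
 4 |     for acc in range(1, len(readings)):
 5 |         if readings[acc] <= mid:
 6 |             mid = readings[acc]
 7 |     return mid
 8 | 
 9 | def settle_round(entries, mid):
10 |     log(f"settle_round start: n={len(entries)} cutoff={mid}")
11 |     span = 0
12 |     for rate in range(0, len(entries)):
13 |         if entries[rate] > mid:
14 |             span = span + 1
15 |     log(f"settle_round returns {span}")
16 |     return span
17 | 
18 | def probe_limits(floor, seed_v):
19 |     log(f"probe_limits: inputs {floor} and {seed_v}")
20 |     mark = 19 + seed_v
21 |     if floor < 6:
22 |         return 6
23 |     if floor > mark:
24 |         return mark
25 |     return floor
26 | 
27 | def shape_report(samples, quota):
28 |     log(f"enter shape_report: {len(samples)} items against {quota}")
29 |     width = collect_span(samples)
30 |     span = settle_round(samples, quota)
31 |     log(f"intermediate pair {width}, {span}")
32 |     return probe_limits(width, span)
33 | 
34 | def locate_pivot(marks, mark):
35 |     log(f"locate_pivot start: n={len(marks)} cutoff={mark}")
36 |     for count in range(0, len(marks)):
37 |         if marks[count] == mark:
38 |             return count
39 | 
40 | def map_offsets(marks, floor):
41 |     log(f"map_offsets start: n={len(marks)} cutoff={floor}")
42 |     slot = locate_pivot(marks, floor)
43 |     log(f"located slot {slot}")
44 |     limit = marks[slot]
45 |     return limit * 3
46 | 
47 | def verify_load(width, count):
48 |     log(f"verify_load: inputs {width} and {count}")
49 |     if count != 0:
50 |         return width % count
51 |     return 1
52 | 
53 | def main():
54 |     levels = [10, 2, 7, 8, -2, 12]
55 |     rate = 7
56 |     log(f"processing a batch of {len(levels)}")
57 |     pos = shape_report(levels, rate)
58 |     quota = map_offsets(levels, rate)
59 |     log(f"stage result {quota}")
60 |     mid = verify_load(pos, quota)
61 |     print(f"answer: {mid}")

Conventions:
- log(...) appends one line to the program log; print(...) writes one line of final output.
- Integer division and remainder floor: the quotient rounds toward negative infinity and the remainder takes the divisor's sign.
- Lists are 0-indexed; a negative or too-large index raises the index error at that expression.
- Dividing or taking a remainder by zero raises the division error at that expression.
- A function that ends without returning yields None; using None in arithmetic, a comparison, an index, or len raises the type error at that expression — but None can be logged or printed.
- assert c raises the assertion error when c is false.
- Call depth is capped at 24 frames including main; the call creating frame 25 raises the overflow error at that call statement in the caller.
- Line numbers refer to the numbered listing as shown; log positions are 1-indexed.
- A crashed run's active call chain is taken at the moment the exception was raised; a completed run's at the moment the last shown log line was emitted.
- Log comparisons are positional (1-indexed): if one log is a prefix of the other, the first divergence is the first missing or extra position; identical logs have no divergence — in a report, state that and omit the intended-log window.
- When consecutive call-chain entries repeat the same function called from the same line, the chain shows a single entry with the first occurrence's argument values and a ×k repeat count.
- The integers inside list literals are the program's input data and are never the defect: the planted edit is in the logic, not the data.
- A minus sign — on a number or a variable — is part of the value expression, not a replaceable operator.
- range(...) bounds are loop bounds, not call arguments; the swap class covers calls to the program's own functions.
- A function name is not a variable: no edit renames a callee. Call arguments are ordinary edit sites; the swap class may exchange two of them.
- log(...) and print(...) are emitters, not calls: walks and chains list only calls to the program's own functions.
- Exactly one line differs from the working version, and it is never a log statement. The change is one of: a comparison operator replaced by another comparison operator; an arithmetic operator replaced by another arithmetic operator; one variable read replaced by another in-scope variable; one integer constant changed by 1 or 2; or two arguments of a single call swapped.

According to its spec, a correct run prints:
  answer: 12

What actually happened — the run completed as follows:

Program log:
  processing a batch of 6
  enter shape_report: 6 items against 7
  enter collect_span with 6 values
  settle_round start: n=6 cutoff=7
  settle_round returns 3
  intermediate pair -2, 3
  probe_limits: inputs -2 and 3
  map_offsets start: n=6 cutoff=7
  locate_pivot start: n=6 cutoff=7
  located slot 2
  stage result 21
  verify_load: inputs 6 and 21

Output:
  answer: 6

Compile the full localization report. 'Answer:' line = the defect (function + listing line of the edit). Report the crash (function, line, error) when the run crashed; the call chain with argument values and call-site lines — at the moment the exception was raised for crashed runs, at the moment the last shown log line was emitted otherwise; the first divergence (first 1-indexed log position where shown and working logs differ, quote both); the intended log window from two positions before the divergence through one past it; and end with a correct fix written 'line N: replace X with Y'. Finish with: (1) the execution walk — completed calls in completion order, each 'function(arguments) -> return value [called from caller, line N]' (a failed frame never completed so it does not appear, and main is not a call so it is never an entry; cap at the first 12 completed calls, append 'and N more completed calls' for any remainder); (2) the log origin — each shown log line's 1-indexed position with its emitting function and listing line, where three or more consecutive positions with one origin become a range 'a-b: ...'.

Answer: the defect is in collect_span at line 5.
Key observation: The log first diverges at position 6: the faulty run prints 'intermediate pair -2, 3' where the working version prints 'intermediate pair 12, 3'.
Call chain: main -> verify_load(6, 21) (called at line 60).
First divergence: position 6 — shown 'intermediate pair -2, 3', intended 'intermediate pair 12, 3'.
Intended log window:
  4: settle_round start: n=6 cutoff=7
  5: settle_round returns 3
  6: intermediate pair 12, 3
  7: probe_limits: inputs 12 and 3
Execution walk:
  collect_span([10, 2, 7, 8, -2, 12]) -> -2  [called from shape_report, line 29]
  settle_round([10, 2, 7, 8, -2, 12], 7) -> 3  [called from shape_report, line 30]
  probe_limits(-2, 3) -> 6  [called from shape_report, line 32]
  shape_report([10, 2, 7, 8, -2, 12], 7) -> 6  [called from main, line 57]
  locate_pivot([10, 2, 7, 8, -2, 12], 7) -> 2  [called from map_offsets, line 42]
  map_offsets([10, 2, 7, 8, -2, 12], 7) -> 21  [called from main, line 58]
  verify_load(6, 21) -> 6  [called from main, line 60]
Log origin:
  1 — main, line 56
  2 — shape_report, line 28
  3 — collect_span, line 2
  4 — settle_round, line 10
  5 — settle_round, line 15
  6 — shape_report, line 31
  7 — probe_limits, line 19
  8 — map_offsets, line 41
  9 — locate_pivot, line 35
  10 — map_offsets, line 43
  11 — main, line 59
  12 — verify_load, line 48
A correct fix: line 5: replace `<=` with `>`.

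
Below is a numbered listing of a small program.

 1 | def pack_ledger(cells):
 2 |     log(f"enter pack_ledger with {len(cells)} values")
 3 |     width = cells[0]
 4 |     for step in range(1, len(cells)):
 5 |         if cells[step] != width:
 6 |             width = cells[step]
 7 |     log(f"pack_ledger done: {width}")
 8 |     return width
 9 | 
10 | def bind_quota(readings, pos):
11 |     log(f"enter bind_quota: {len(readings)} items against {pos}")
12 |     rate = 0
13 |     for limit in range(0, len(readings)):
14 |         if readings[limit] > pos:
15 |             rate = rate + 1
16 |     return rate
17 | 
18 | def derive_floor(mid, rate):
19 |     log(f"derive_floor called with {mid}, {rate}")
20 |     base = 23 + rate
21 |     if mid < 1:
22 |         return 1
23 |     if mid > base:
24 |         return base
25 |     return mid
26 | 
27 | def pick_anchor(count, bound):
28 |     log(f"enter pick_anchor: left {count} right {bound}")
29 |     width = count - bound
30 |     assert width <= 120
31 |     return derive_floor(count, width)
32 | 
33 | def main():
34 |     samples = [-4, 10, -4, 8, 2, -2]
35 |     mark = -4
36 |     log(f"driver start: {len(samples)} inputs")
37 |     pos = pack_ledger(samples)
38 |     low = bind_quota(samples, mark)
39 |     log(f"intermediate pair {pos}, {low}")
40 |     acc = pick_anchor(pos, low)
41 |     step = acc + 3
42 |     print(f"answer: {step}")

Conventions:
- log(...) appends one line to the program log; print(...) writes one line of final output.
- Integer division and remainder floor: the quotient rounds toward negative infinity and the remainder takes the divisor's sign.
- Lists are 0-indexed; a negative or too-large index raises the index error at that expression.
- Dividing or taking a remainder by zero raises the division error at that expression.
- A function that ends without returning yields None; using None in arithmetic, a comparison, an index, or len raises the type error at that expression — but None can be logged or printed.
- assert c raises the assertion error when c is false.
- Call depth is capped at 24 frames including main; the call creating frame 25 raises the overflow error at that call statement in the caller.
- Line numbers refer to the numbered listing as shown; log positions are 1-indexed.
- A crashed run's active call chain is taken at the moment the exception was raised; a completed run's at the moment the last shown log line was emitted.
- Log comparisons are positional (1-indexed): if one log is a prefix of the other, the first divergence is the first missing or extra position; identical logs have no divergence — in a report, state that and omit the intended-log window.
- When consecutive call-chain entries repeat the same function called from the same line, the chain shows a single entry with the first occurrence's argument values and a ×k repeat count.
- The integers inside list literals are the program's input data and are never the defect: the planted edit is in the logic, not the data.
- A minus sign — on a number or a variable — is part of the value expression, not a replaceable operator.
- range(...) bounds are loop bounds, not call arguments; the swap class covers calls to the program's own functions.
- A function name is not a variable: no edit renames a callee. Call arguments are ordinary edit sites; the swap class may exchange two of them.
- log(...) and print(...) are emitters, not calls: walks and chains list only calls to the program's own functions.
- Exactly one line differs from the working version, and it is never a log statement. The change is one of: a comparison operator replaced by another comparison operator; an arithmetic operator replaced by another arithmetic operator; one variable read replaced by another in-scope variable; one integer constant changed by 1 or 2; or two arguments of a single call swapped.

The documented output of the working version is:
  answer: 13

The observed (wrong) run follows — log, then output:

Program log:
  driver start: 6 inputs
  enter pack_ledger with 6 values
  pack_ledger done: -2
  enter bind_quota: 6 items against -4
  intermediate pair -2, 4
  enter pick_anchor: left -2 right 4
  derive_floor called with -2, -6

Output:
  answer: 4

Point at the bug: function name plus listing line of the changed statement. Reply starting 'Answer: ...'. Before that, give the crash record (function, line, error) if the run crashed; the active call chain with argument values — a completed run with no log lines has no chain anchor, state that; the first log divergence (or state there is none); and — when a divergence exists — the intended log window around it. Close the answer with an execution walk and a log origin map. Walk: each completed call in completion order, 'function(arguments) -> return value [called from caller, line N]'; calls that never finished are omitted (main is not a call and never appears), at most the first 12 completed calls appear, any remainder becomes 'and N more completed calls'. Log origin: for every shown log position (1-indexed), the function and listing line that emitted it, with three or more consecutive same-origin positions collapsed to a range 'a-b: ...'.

Answer: the defect is in pack_ledger at line 5.
The tell: Everything matches until log position 3, which reads 'pack_ledger done: -2' in place of 'pack_ledger done: 10'.
Call chain: main -> pick_anchor(-2, 4) (called at line 40) -> derive_floor(-2, -6) (called at line 31).
First divergence: position 3 — shown 'pack_ledger done: -2', intended 'pack_ledger done: 10'.
Intended log window:
  1: driver start: 6 inputs
  2: enter pack_ledger with 6 values
  3: pack_ledger done: 10
  4: enter bind_quota: 6 items against -4
Execution walk:
  pack_ledger([-4, 10, -4, 8, 2, -2]) -> -2  [called from main, line 37]
  bind_quota([-4, 10, -4, 8, 2, -2], -4) -> 4  [called from main, line 38]
  derive_floor(-2, -6) -> 1  [called from pick_anchor, line 31]
  pick_anchor(-2, 4) -> 1  [called from main, line 40]
Log line origins:
  1: logged in main at line 36
  2: logged in pack_ledger at line 2
  3: logged in pack_ledger at line 7
  4: logged in bind_quota at line 11
  5: logged in main at line 39
  6: logged in pick_anchor at line 28
  7: logged in derive_floor at line 19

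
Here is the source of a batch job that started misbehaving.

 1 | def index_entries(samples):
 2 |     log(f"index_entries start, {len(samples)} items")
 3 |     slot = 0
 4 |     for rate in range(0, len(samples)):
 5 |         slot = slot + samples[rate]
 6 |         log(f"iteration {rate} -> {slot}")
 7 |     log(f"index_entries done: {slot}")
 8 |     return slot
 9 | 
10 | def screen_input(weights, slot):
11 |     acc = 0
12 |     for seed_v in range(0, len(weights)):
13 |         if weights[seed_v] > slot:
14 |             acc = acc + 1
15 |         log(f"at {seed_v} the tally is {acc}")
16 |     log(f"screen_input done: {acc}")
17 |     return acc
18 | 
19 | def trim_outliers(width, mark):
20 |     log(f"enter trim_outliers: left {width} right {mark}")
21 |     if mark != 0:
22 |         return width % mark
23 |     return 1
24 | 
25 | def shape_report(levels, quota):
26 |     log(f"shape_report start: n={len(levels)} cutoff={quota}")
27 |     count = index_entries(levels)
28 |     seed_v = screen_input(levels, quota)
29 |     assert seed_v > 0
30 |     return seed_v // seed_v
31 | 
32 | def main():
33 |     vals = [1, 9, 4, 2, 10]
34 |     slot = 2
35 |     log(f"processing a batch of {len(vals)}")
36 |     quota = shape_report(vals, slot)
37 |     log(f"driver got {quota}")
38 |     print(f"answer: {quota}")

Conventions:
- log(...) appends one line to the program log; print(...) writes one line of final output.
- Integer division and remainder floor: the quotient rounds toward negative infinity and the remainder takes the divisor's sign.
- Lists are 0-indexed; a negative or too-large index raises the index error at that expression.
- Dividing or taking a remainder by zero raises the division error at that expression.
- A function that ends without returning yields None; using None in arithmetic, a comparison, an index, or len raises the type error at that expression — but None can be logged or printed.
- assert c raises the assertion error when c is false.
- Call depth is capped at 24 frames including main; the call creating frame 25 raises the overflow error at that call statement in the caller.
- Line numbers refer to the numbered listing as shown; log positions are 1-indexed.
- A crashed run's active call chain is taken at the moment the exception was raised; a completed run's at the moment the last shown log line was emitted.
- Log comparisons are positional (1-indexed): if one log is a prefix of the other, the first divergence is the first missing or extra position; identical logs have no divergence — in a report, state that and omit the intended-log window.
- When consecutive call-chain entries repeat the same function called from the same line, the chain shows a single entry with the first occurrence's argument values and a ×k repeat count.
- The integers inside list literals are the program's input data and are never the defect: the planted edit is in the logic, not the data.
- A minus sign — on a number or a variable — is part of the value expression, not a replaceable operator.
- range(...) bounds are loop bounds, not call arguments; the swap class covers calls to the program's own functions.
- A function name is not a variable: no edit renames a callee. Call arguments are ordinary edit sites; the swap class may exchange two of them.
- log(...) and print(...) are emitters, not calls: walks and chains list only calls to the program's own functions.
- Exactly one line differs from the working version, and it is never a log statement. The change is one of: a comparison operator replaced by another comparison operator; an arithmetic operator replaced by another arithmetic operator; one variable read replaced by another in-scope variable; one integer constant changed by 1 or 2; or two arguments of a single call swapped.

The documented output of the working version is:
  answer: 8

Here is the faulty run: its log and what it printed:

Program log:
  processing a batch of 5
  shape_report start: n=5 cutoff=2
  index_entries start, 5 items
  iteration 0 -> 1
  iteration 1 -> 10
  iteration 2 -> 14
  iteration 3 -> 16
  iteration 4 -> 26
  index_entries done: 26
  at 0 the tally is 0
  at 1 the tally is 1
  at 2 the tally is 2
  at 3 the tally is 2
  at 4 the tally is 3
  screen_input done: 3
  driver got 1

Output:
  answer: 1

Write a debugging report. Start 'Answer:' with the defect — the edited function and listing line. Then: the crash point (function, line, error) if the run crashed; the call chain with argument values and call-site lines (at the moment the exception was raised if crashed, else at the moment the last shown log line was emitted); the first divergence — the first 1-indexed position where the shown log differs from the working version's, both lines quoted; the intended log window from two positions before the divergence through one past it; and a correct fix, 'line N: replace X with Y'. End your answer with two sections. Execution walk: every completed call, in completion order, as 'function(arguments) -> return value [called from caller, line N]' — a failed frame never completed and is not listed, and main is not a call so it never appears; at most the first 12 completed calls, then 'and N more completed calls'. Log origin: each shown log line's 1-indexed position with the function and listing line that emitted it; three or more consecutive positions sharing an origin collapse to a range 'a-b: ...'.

Answer: the defect is in shape_report at line 30.
Key fact: Everything matches until log position 16, which reads 'driver got 1' in place of 'driver got 8'.
Call chain: main.
First divergence: position 16 — shown 'driver got 1', intended 'driver got 8'.
Intended log window:
  14: at 4 the tally is 3
  15: screen_input done: 3
  16: driver got 8
Execution walk:
  index_entries([1, 9, 4, 2, 10]) -> 26  [called from shape_report, line 27]
  screen_input([1, 9, 4, 2, 10], 2) -> 3  [called from shape_report, line 28]
  shape_report([1, 9, 4, 2, 10], 2) -> 1  [called from main, line 36]
Log origin:
  1: emitted by main (line 35)
  2: emitted by shape_report (line 26)
  3: emitted by index_entries (line 2)
  4-8: emitted by index_entries (line 6)
  9: emitted by index_entries (line 7)
  10-14: emitted by screen_input (line 15)
  15: emitted by screen_input (line 16)
  16: emitted by main (line 37)
A correct fix: line 30: replace `seed_v // seed_v` with `count // seed_v`.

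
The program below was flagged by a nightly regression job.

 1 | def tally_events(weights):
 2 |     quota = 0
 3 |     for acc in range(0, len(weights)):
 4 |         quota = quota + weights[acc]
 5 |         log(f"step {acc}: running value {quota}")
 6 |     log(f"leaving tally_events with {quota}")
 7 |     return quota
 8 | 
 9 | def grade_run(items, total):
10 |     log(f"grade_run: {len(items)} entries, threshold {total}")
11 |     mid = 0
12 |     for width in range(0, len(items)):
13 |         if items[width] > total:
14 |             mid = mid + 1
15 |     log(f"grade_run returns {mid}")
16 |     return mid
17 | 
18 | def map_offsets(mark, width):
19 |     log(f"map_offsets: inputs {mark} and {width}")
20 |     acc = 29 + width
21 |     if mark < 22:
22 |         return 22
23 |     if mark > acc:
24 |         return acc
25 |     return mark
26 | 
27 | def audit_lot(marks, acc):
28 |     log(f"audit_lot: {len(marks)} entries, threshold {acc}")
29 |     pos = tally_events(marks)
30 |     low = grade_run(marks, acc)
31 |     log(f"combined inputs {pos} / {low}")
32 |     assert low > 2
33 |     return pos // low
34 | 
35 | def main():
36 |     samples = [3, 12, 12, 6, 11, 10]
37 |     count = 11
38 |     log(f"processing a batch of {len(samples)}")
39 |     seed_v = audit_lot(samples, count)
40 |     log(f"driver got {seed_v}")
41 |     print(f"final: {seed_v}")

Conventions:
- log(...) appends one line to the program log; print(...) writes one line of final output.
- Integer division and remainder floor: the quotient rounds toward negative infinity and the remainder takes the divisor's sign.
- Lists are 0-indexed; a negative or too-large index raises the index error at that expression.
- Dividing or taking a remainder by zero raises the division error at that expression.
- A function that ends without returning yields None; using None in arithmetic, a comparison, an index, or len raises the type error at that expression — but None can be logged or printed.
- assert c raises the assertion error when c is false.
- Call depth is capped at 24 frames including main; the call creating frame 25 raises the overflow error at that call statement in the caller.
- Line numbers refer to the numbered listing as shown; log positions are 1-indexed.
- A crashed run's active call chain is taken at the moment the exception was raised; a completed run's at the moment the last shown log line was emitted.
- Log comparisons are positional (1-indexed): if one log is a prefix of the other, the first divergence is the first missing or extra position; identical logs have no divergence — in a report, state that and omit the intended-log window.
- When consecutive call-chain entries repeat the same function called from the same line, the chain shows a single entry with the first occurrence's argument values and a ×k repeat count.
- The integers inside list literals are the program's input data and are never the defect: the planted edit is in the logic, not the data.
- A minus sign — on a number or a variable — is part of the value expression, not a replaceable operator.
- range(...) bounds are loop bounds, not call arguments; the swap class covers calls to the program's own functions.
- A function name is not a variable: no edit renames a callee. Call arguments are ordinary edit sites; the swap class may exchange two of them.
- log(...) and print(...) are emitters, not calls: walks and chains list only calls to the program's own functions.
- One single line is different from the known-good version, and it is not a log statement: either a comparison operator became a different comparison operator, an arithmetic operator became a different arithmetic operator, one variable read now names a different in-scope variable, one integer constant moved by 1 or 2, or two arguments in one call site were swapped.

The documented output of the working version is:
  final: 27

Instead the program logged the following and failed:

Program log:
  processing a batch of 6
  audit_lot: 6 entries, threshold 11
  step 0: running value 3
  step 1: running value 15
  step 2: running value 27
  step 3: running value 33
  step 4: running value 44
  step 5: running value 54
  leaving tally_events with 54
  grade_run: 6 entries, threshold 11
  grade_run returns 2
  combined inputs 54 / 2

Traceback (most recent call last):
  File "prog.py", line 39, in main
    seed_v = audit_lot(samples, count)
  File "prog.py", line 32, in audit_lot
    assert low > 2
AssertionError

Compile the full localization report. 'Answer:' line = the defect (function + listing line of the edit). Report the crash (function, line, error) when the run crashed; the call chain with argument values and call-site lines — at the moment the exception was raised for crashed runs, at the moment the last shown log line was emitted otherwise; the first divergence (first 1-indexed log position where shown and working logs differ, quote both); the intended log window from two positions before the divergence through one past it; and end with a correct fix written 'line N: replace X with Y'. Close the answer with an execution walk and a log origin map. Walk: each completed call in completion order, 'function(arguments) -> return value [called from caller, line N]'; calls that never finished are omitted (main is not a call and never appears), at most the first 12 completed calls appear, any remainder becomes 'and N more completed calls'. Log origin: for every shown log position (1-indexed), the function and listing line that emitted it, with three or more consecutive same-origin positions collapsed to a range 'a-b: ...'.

Answer: the defect is in audit_lot at line 32.
Key observation: After 12 matching log lines the faulty run goes silent, while the working version continues with 'driver got 27'.
Crash: audit_lot, line 32, AssertionError.
Call chain: main -> audit_lot([3, 12, 12, 6, 11, 10], 11) (called at line 39).
First divergence: position 13 — after 12 matching lines the faulty run goes silent; intended next line 'driver got 27'.
Intended log window:
  11: grade_run returns 2
  12: combined inputs 54 / 2
  13: driver got 27
Execution walk:
  tally_events([3, 12, 12, 6, 11, 10]) -> 54  [called from audit_lot, line 29]
  grade_run([3, 12, 12, 6, 11, 10], 11) -> 2  [called from audit_lot, line 30]
Log origins:
  1: logged in main at line 38
  2: logged in audit_lot at line 28
  3-8: logged in tally_events at line 5
  9: logged in tally_events at line 6
  10: logged in grade_run at line 10
  11: logged in grade_run at line 15
  12: logged in audit_lot at line 31
A correct fix: line 32: replace `2` with `0`.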